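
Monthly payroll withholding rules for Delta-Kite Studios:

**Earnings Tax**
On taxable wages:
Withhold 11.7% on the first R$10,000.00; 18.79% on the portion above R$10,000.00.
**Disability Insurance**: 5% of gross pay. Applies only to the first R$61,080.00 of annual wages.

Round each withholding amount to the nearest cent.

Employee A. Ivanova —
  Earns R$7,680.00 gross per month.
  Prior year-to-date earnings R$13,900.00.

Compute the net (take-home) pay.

R$6,397.44

Earnings Tax: taxable = R$7,680.00
  11.7% × R$7,680.00 = R$898.56
Disability Insurance: 5% × R$7,680.00 = R$384.00
Total withheld: R$898.56 + R$384.00 = R$1,282.56
Net pay: R$7,680.00 − R$1,282.56 = R$6,397.44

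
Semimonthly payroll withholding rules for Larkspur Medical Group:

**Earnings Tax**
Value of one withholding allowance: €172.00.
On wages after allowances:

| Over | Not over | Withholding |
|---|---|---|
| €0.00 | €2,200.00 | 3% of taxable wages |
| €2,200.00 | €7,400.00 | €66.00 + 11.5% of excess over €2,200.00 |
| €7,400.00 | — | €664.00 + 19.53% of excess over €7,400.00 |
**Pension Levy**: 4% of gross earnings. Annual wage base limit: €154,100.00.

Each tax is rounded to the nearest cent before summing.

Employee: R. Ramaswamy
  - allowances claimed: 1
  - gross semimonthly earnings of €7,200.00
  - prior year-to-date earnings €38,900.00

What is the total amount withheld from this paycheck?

Earnings Tax: taxable = €7,200.00 − 1×€172.00 = €7,028.00
  €66.00 + 11.5% × (€7,028.00 − €2,200.00) = €66.00 + 11.5% × €4,828.00 = €621.22
Pension Levy: 4% × €7,200.00 = €288.00
Total: €621.22 + €288.00 = €909.22

€909.22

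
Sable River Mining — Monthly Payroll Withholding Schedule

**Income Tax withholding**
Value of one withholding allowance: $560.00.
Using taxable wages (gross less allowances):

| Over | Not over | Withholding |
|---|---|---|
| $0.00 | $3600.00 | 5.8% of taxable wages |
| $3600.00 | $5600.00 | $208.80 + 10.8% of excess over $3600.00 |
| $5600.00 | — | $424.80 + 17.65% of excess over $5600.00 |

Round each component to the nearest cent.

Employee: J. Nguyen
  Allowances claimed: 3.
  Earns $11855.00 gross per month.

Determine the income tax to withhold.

Income Tax: taxable = $11855.00 − 3×$560.00 = $10175.00
  $424.80 + 17.65% × ($10175.00 − $5600.00) = $424.80 + 17.65% × $4575.00 = $1232.29

$1232.29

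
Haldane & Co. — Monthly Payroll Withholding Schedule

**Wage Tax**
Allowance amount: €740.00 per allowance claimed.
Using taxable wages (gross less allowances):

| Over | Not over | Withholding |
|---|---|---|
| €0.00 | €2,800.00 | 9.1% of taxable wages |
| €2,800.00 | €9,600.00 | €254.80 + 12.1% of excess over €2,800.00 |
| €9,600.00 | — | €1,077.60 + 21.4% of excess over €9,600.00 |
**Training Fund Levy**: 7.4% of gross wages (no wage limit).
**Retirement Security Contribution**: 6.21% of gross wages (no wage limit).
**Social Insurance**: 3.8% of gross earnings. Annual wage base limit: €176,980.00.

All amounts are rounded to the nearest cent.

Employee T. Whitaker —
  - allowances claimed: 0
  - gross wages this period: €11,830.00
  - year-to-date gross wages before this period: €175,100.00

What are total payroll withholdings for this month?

€3,236.32

Wage Tax: taxable = €11,830.00
  €1,077.60 + 21.4% × (€11,830.00 − €9,600.00) = €1,077.60 + 21.4% × €2,230.00 = €1,554.82
Training Fund Levy: 7.4% × €11,830.00 = €875.42
Retirement Security Contribution: 6.21% × €11,830.00 = €734.64
Social Insurance: cap €176,980.00 − YTD €175,100.00 = €1,880.00 subject; 3.8% × €1,880.00 = €71.44
Total: €1,554.82 + €875.42 + €734.64 + €71.44 = €3,236.32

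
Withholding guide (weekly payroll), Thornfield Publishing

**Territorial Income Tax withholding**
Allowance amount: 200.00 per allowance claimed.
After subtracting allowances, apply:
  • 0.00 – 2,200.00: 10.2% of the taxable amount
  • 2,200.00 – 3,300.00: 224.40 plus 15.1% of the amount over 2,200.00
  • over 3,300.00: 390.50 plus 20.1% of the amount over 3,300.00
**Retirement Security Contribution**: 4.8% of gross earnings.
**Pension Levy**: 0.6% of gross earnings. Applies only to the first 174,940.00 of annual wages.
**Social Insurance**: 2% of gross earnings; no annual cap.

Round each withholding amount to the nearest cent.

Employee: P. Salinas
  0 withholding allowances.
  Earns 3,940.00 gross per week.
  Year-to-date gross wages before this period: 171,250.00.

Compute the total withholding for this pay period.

Territorial Income Tax: taxable = 3,940.00
  390.50 + 20.1% × (3,940.00 − 3,300.00) = 390.50 + 20.1% × 640.00 = 519.14
Retirement Security Contribution: 4.8% × 3,940.00 = 189.12
Pension Levy: cap 174,940.00 − YTD 171,250.00 = 3,690.00 subject; 0.6% × 3,690.00 = 22.14
Social Insurance: 2% × 3,940.00 = 78.80
Total: 519.14 + 189.12 + 22.14 + 78.80 = 809.20

809.20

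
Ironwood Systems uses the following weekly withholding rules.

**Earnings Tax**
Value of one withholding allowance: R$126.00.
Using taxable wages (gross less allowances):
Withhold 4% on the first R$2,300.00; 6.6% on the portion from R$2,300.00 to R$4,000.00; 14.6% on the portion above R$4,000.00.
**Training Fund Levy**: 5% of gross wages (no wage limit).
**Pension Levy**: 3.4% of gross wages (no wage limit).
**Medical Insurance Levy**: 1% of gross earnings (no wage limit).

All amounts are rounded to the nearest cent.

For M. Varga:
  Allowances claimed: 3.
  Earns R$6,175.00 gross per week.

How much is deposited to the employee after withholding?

R$5,127.99

Earnings Tax: taxable = R$6,175.00 − 3×R$126.00 = R$5,797.00
  R$204.20 + 14.6% × (R$5,797.00 − R$4,000.00) = R$204.20 + 14.6% × R$1,797.00 = R$466.56
Training Fund Levy: 5% × R$6,175.00 = R$308.75
Pension Levy: 3.4% × R$6,175.00 = R$209.95
Medical Insurance Levy: 1% × R$6,175.00 = R$61.75
Total withheld: R$466.56 + R$308.75 + R$209.95 + R$61.75 = R$1,047.01
Net pay: R$6,175.00 − R$1,047.01 = R$5,127.99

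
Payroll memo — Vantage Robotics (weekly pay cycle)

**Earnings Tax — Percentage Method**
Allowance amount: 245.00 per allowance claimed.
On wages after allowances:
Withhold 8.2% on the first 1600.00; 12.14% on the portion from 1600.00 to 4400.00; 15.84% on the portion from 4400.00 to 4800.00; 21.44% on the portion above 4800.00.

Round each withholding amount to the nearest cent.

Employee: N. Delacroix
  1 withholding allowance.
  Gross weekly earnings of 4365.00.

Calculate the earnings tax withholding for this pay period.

437.13

Earnings Tax: taxable = 4365.00 − 1×245.00 = 4120.00
  131.20 + 12.14% × (4120.00 − 1600.00) = 131.20 + 12.14% × 2520.00 = 437.13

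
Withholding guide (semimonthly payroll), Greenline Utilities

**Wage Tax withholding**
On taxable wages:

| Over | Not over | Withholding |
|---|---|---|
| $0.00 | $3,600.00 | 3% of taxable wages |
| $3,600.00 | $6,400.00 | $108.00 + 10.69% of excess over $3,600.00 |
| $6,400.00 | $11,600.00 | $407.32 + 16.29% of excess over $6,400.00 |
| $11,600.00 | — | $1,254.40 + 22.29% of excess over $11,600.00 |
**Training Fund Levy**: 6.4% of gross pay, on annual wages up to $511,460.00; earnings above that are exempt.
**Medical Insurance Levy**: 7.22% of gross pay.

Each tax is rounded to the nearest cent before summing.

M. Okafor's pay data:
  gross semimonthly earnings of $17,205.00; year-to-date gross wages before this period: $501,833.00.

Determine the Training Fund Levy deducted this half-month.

Training Fund Levy: cap $511,460.00 − YTD $501,833.00 = $9,627.00 subject; 6.4% × $9,627.00 = $616.13

$616.13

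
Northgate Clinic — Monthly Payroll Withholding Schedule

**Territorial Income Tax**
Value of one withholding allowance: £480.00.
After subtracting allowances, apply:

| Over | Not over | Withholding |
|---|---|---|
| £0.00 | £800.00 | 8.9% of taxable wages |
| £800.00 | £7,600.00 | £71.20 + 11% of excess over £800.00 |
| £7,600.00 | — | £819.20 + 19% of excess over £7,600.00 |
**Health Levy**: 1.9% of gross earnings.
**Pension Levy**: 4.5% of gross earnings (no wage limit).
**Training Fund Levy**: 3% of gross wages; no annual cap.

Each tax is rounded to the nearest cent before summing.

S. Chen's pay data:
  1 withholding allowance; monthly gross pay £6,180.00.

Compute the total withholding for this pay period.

£1,191.12

Territorial Income Tax: taxable = £6,180.00 − 1×£480.00 = £5,700.00
  £71.20 + 11% × (£5,700.00 − £800.00) = £71.20 + 11% × £4,900.00 = £610.20
Health Levy: 1.9% × £6,180.00 = £117.42
Pension Levy: 4.5% × £6,180.00 = £278.10
Training Fund Levy: 3% × £6,180.00 = £185.40
Total: £610.20 + £117.42 + £278.10 + £185.40 = £1,191.12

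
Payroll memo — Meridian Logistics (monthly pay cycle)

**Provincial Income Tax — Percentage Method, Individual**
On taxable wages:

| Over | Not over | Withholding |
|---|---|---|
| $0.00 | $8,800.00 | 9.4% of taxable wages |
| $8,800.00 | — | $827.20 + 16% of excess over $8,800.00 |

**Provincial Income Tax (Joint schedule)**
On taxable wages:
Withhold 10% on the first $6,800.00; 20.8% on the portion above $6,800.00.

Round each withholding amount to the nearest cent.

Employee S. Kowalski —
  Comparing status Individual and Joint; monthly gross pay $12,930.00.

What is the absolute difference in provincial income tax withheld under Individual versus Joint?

$467.04

Provincial Income Tax (Individual): taxable = $12,930.00
  $827.20 + 16% × ($12,930.00 − $8,800.00) = $827.20 + 16% × $4,130.00 = $1,488.00
Provincial Income Tax (Joint): taxable = $12,930.00
  $680.00 + 20.8% × ($12,930.00 − $6,800.00) = $680.00 + 20.8% × $6,130.00 = $1,955.04
Difference: |$1,488.00 − $1,955.04| = $467.04 (higher under Joint)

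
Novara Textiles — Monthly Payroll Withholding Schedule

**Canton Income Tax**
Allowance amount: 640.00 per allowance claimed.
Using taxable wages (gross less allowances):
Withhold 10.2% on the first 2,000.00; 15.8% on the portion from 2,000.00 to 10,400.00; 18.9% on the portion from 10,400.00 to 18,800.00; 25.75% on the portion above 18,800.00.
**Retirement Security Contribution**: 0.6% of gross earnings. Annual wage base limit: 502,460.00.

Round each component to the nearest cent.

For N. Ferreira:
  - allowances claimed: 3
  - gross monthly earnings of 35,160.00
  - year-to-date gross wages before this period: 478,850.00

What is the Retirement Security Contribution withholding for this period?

141.66

Retirement Security Contribution: cap 502,460.00 − YTD 478,850.00 = 23,610.00 subject; 0.6% × 23,610.00 = 141.66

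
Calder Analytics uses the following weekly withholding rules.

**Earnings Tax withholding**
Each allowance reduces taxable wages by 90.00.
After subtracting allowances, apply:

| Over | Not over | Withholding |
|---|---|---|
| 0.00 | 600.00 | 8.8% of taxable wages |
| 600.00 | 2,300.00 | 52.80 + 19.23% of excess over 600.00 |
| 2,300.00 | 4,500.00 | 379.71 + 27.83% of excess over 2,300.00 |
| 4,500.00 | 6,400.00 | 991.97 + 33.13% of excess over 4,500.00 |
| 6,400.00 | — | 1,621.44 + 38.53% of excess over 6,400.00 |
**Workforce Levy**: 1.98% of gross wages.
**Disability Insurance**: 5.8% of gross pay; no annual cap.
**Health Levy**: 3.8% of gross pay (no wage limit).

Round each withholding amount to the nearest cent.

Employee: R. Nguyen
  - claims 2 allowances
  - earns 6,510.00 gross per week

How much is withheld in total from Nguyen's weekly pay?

2,352.11

Earnings Tax: taxable = 6,510.00 − 2×90.00 = 6,330.00
  991.97 + 33.13% × (6,330.00 − 4,500.00) = 991.97 + 33.13% × 1,830.00 = 1,598.25
Workforce Levy: 1.98% × 6,510.00 = 128.90
Disability Insurance: 5.8% × 6,510.00 = 377.58
Health Levy: 3.8% × 6,510.00 = 247.38
Total: 1,598.25 + 128.90 + 377.58 + 247.38 = 2,352.11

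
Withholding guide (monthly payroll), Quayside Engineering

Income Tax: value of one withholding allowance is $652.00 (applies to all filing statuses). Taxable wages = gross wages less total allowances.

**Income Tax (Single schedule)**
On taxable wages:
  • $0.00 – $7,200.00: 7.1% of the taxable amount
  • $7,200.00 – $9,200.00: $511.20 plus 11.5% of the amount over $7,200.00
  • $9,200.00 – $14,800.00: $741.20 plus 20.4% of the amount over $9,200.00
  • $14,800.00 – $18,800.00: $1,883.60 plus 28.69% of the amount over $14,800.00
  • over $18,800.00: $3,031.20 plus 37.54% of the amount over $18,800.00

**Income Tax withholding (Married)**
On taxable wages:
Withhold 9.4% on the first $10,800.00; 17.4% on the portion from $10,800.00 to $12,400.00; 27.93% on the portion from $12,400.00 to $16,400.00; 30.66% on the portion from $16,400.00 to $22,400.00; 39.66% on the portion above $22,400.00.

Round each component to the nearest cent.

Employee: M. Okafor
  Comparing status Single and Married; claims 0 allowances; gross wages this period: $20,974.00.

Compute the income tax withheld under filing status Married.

$3,813.19

Income Tax (Married): taxable = $20,974.00
  $2,410.80 + 30.66% × ($20,974.00 − $16,400.00) = $2,410.80 + 30.66% × $4,574.00 = $3,813.19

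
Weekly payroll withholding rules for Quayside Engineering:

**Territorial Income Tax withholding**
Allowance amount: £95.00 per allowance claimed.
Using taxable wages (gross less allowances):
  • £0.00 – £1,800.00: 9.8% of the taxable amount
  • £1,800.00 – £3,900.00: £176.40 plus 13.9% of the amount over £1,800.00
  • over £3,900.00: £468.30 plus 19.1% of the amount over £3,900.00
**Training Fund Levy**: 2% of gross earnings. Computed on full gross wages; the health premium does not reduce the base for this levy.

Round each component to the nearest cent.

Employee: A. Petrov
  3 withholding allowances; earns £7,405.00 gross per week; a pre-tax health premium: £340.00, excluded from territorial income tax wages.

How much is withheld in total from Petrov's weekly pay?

Territorial Income Tax: taxable = £7,405.00 − £340.00 − 3×£95.00 = £6,780.00
  £468.30 + 19.1% × (£6,780.00 − £3,900.00) = £468.30 + 19.1% × £2,880.00 = £1,018.38
Training Fund Levy: 2% × £7,405.00 = £148.10
Total: £1,018.38 + £148.10 = £1,166.48

£1,166.48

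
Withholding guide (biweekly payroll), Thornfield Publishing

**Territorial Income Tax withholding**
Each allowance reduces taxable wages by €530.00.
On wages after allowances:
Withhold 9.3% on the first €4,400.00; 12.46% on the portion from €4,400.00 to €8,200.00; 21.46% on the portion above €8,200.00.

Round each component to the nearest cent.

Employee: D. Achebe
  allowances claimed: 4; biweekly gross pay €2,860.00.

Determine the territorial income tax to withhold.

Territorial Income Tax: taxable = €2,860.00 − 4×€530.00 = €740.00
  9.3% × €740.00 = €68.82

€68.82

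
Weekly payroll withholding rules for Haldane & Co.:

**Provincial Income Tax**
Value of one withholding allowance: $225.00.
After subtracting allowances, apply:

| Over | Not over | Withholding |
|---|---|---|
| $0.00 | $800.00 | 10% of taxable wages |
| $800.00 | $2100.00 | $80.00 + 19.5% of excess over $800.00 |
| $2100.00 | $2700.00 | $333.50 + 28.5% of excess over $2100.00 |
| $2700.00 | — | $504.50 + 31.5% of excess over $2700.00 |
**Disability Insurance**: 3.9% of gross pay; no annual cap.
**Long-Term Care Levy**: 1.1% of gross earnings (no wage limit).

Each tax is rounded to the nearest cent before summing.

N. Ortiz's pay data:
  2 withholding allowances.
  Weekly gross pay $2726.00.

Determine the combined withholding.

Provincial Income Tax: taxable = $2726.00 − 2×$225.00 = $2276.00
  $333.50 + 28.5% × ($2276.00 − $2100.00) = $333.50 + 28.5% × $176.00 = $383.66
Disability Insurance: 3.9% × $2726.00 = $106.31
Long-Term Care Levy: 1.1% × $2726.00 = $29.99
Total: $383.66 + $106.31 + $29.99 = $519.96

$519.96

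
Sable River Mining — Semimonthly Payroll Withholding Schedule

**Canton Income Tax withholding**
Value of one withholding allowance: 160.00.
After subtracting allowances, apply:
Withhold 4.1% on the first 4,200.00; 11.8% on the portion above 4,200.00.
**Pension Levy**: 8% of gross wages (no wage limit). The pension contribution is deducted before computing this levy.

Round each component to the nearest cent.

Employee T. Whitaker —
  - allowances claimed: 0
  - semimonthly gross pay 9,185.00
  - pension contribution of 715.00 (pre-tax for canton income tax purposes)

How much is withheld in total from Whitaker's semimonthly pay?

1,353.66

Canton Income Tax: taxable = 9,185.00 − 715.00 = 8,470.00
  172.20 + 11.8% × (8,470.00 − 4,200.00) = 172.20 + 11.8% × 4,270.00 = 676.06
Pension Levy: 8% × 8,470.00 = 677.60
Total: 676.06 + 677.60 = 1,353.66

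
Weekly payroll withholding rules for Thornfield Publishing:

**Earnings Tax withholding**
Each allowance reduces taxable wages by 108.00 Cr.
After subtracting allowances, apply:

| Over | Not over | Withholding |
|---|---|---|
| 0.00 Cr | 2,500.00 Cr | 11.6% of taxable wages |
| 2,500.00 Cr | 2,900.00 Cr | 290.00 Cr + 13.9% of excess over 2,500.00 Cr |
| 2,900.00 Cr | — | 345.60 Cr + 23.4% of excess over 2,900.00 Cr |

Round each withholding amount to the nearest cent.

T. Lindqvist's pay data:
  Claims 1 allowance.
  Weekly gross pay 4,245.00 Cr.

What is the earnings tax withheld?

Earnings Tax: taxable = 4,245.00 Cr − 1×108.00 Cr = 4,137.00 Cr
  345.60 Cr + 23.4% × (4,137.00 Cr − 2,900.00 Cr) = 345.60 Cr + 23.4% × 1,237.00 Cr = 635.06 Cr

635.06 Cr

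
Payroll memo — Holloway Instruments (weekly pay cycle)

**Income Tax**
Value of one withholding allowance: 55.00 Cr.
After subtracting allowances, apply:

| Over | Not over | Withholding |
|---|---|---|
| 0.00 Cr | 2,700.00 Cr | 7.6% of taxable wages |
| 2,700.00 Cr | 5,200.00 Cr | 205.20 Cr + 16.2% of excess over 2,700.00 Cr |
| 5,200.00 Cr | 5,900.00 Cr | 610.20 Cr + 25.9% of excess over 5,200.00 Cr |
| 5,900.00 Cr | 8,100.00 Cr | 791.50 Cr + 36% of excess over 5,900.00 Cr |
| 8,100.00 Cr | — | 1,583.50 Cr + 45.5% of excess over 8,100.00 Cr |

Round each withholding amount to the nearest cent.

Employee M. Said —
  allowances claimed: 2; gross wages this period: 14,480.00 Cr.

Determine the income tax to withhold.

4,436.35 Cr

Income Tax: taxable = 14,480.00 Cr − 2×55.00 Cr = 14,370.00 Cr
  1,583.50 Cr + 45.5% × (14,370.00 Cr − 8,100.00 Cr) = 1,583.50 Cr + 45.5% × 6,270.00 Cr = 4,436.35 Cr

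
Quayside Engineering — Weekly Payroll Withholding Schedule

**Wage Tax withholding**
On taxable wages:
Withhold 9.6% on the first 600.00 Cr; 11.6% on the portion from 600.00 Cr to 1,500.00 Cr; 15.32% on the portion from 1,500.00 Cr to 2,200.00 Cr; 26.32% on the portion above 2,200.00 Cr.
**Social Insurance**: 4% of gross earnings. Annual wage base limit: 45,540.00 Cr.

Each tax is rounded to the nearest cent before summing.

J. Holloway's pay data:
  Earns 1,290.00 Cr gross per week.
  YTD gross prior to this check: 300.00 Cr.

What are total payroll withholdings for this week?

Wage Tax: taxable = 1,290.00 Cr
  57.60 Cr + 11.6% × (1,290.00 Cr − 600.00 Cr) = 57.60 Cr + 11.6% × 690.00 Cr = 137.64 Cr
Social Insurance: 4% × 1,290.00 Cr = 51.60 Cr
Total: 137.64 Cr + 51.60 Cr = 189.24 Cr

189.24 Cr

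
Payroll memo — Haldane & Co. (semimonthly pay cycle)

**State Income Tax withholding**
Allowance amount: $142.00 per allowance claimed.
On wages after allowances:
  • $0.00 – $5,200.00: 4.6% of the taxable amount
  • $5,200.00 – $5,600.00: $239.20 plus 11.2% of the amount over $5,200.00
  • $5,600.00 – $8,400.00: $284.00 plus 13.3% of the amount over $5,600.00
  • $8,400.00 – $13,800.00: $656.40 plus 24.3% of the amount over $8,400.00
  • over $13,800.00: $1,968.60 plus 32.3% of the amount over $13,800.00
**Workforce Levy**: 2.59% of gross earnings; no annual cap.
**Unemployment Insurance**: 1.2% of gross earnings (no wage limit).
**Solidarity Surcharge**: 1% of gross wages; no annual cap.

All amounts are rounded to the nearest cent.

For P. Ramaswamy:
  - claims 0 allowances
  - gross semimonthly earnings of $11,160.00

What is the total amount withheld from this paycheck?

$1,861.64

State Income Tax: taxable = $11,160.00
  $656.40 + 24.3% × ($11,160.00 − $8,400.00) = $656.40 + 24.3% × $2,760.00 = $1,327.08
Workforce Levy: 2.59% × $11,160.00 = $289.04
Unemployment Insurance: 1.2% × $11,160.00 = $133.92
Solidarity Surcharge: 1% × $11,160.00 = $111.60
Total: $1,327.08 + $289.04 + $133.92 + $111.60 = $1,861.64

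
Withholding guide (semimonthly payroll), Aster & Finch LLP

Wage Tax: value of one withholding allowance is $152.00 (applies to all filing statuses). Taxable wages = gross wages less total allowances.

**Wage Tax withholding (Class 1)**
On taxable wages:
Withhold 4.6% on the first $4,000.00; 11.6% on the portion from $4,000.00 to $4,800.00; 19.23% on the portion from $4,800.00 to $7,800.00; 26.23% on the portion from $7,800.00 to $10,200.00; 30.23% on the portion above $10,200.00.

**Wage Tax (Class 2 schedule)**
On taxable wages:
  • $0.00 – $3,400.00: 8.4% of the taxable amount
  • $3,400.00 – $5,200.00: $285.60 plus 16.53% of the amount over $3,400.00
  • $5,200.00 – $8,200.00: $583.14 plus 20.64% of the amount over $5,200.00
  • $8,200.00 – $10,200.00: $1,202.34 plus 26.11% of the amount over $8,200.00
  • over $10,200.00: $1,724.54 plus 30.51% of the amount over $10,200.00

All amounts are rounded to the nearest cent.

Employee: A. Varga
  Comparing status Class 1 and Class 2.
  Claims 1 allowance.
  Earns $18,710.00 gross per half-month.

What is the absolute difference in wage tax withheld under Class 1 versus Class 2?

$264.73

Wage Tax (Class 1): taxable = $18,710.00 − 1×$152.00 = $18,558.00
  $1,483.22 + 30.23% × ($18,558.00 − $10,200.00) = $1,483.22 + 30.23% × $8,358.00 = $4,009.84
Wage Tax (Class 2): taxable = $18,710.00 − 1×$152.00 = $18,558.00
  $1,724.54 + 30.51% × ($18,558.00 − $10,200.00) = $1,724.54 + 30.51% × $8,358.00 = $4,274.57
Difference: |$4,009.84 − $4,274.57| = $264.73 (higher under Class 2)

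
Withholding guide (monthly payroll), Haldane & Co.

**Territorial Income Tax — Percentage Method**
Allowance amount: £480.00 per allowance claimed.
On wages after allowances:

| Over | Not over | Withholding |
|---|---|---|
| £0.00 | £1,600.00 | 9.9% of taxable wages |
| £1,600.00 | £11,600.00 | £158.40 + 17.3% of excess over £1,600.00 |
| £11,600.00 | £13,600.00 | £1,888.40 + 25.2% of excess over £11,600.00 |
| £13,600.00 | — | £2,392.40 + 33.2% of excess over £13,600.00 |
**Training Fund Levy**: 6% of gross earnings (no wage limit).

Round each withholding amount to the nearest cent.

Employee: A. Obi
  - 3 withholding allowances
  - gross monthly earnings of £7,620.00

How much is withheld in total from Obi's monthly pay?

Territorial Income Tax: taxable = £7,620.00 − 3×£480.00 = £6,180.00
  £158.40 + 17.3% × (£6,180.00 − £1,600.00) = £158.40 + 17.3% × £4,580.00 = £950.74
Training Fund Levy: 6% × £7,620.00 = £457.20
Total: £950.74 + £457.20 = £1,407.94

£1,407.94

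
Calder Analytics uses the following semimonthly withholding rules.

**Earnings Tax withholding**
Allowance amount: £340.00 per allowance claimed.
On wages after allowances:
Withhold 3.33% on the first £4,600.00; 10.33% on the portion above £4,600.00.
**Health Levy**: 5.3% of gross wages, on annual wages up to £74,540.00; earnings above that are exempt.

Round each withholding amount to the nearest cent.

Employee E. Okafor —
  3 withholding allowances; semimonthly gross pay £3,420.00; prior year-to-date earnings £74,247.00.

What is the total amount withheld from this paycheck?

Earnings Tax: taxable = £3,420.00 − 3×£340.00 = £2,400.00
  3.33% × £2,400.00 = £79.92
Health Levy: cap £74,540.00 − YTD £74,247.00 = £293.00 subject; 5.3% × £293.00 = £15.53
Total: £79.92 + £15.53 = £95.45

£95.45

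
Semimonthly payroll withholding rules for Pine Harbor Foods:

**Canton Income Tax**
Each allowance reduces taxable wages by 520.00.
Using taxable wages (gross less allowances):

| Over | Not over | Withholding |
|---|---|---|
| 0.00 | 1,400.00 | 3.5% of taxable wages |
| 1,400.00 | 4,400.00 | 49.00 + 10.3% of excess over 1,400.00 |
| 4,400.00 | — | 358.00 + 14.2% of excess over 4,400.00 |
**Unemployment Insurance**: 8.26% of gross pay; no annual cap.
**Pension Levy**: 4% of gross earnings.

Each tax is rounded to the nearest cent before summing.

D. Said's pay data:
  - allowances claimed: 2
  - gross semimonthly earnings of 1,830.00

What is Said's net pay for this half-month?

Canton Income Tax: taxable = 1,830.00 − 2×520.00 = 790.00
  3.5% × 790.00 = 27.65
Unemployment Insurance: 8.26% × 1,830.00 = 151.16
Pension Levy: 4% × 1,830.00 = 73.20
Total withheld: 27.65 + 151.16 + 73.20 = 252.01
Net pay: 1,830.00 − 252.01 = 1,577.99

1,577.99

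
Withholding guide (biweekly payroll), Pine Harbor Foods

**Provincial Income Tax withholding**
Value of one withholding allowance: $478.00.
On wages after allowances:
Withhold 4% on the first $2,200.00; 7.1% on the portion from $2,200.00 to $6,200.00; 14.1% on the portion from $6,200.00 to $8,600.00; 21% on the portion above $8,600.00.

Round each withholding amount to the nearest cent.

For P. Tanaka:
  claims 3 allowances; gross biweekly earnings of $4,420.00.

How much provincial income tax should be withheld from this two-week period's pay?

Provincial Income Tax: taxable = $4,420.00 − 3×$478.00 = $2,986.00
  $88.00 + 7.1% × ($2,986.00 − $2,200.00) = $88.00 + 7.1% × $786.00 = $143.81

$143.81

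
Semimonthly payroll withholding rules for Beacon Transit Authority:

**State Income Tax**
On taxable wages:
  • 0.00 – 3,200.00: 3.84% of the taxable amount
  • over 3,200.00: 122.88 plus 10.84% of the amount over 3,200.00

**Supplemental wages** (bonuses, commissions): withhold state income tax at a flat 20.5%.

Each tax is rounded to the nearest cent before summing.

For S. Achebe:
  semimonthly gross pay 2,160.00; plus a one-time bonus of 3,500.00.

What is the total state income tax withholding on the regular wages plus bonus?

800.44

State Income Tax: taxable = 2,160.00
  3.84% × 2,160.00 = 82.94
Supplemental (20.5% flat on bonus): 20.5% × 3,500.00 = 717.50
Total state income tax: 82.94 + 717.50 = 800.44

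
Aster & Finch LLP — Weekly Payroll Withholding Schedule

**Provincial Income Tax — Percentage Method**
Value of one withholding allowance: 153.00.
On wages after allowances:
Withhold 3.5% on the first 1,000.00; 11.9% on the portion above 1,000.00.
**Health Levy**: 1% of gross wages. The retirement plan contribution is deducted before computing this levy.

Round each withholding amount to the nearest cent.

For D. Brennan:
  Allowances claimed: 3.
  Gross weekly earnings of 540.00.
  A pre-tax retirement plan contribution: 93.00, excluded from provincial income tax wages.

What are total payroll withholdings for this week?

Provincial Income Tax: taxable = 540.00 − 93.00 − 3×153.00 = -12.00
  Taxable ≤ 0 → 0.00
Health Levy: 1% × 447.00 = 4.47
Total: 0.00 + 4.47 = 4.47

4.47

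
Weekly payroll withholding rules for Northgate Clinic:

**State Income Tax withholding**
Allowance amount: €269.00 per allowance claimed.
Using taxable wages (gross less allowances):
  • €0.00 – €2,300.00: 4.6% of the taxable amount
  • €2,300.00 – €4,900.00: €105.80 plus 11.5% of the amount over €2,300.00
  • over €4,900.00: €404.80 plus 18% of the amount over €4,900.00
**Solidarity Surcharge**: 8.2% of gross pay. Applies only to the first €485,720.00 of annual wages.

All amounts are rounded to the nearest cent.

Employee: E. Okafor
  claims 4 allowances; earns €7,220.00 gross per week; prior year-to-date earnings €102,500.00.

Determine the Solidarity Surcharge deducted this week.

Solidarity Surcharge: 8.2% × €7,220.00 = €592.04

€592.04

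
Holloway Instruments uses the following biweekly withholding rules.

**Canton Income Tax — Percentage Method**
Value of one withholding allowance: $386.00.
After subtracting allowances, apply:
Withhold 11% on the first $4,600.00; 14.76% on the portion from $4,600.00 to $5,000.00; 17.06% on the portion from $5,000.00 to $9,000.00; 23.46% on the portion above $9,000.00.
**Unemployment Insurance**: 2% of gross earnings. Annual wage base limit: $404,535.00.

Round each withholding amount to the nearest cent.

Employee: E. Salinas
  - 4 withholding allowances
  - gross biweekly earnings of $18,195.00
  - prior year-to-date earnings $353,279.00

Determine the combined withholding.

$3,406.26

Canton Income Tax: taxable = $18,195.00 − 4×$386.00 = $16,651.00
  $1,247.44 + 23.46% × ($16,651.00 − $9,000.00) = $1,247.44 + 23.46% × $7,651.00 = $3,042.36
Unemployment Insurance: 2% × $18,195.00 = $363.90
Total: $3,042.36 + $363.90 = $3,406.26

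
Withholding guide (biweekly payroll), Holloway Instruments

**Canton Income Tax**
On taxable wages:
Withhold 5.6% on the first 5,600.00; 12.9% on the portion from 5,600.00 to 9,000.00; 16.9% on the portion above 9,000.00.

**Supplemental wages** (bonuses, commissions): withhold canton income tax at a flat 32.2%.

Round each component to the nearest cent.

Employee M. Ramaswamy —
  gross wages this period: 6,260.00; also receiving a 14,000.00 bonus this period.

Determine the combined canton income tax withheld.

4,906.74

Canton Income Tax: taxable = 6,260.00
  313.60 + 12.9% × (6,260.00 − 5,600.00) = 313.60 + 12.9% × 660.00 = 398.74
Supplemental (32.2% flat on bonus): 32.2% × 14,000.00 = 4,508.00
Total canton income tax: 398.74 + 4,508.00 = 4,906.74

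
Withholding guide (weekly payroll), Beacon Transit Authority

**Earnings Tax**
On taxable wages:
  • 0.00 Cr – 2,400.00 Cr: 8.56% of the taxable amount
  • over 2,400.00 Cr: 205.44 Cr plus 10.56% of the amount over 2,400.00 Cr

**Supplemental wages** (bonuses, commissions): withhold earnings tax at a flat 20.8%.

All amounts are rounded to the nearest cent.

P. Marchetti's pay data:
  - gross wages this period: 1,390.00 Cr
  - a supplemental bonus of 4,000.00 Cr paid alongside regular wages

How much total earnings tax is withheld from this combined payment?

Earnings Tax: taxable = 1,390.00 Cr
  8.56% × 1,390.00 Cr = 118.98 Cr
Supplemental (20.8% flat on bonus): 20.8% × 4,000.00 Cr = 832.00 Cr
Total earnings tax: 118.98 Cr + 832.00 Cr = 950.98 Cr

950.98 Cr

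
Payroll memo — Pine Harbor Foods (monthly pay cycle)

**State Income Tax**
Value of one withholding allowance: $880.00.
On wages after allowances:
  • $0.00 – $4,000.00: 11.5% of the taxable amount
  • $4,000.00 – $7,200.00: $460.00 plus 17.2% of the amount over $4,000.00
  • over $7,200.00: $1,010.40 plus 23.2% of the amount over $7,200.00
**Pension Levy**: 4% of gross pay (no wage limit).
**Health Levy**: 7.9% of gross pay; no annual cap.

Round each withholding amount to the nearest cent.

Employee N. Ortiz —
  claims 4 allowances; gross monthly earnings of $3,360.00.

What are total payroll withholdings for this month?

State Income Tax: taxable = $3,360.00 − 4×$880.00 = $-160.00
  Taxable ≤ 0 → $0.00
Pension Levy: 4% × $3,360.00 = $134.40
Health Levy: 7.9% × $3,360.00 = $265.44
Total: $0.00 + $134.40 + $265.44 = $399.84

$399.84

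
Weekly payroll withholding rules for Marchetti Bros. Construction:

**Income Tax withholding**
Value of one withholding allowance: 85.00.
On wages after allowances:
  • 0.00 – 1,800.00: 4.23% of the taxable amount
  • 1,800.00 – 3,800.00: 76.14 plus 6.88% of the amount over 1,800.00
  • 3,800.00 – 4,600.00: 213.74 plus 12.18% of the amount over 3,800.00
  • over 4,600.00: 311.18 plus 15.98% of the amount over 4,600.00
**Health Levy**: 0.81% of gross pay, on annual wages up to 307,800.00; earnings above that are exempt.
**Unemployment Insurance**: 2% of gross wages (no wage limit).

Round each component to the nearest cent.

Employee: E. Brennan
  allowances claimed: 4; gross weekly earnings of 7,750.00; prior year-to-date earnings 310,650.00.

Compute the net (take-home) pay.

6,834.78

Income Tax: taxable = 7,750.00 − 4×85.00 = 7,410.00
  311.18 + 15.98% × (7,410.00 − 4,600.00) = 311.18 + 15.98% × 2,810.00 = 760.22
Health Levy: YTD 310,650.00 ≥ cap 307,800.00 → 0.00
Unemployment Insurance: 2% × 7,750.00 = 155.00
Total withheld: 760.22 + 0.00 + 155.00 = 915.22
Net pay: 7,750.00 − 915.22 = 6,834.78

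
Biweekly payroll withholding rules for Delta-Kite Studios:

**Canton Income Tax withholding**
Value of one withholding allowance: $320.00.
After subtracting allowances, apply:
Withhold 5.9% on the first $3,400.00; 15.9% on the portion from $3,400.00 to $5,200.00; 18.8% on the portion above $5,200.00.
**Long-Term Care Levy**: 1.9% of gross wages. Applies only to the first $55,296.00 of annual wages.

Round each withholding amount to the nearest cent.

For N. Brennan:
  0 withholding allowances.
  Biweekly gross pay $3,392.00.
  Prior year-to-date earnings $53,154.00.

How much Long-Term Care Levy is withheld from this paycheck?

Long-Term Care Levy: cap $55,296.00 − YTD $53,154.00 = $2,142.00 subject; 1.9% × $2,142.00 = $40.70

$40.70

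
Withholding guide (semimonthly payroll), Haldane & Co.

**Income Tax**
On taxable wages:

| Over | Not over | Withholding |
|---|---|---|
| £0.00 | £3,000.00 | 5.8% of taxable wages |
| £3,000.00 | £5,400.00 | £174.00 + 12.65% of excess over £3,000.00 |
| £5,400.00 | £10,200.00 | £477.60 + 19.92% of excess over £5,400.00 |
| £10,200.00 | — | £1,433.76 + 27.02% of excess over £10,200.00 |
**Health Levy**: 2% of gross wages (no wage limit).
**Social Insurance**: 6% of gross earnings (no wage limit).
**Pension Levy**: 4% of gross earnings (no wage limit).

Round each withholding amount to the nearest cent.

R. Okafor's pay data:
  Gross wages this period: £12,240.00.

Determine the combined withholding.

£3,453.77

Income Tax: taxable = £12,240.00
  £1,433.76 + 27.02% × (£12,240.00 − £10,200.00) = £1,433.76 + 27.02% × £2,040.00 = £1,984.97
Health Levy: 2% × £12,240.00 = £244.80
Social Insurance: 6% × £12,240.00 = £734.40
Pension Levy: 4% × £12,240.00 = £489.60
Total: £1,984.97 + £244.80 + £734.40 + £489.60 = £3,453.77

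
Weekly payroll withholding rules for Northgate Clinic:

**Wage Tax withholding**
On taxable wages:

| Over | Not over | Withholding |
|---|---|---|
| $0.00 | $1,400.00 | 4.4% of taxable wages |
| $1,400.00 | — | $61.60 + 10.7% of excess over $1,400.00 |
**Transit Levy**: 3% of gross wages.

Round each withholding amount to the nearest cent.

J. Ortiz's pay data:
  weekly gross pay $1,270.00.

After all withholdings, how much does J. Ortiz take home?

Wage Tax: taxable = $1,270.00
  4.4% × $1,270.00 = $55.88
Transit Levy: 3% × $1,270.00 = $38.10
Total withheld: $55.88 + $38.10 = $93.98
Net pay: $1,270.00 − $93.98 = $1,176.02

$1,176.02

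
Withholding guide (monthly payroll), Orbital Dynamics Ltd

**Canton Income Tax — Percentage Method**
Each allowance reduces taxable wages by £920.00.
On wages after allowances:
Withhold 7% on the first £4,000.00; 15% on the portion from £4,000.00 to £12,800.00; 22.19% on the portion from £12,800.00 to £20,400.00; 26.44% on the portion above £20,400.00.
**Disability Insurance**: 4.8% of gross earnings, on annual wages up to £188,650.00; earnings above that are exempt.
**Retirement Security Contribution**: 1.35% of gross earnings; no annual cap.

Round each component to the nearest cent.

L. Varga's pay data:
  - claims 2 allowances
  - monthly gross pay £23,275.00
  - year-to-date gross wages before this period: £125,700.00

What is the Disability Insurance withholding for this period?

£1,117.20

Disability Insurance: 4.8% × £23,275.00 = £1,117.20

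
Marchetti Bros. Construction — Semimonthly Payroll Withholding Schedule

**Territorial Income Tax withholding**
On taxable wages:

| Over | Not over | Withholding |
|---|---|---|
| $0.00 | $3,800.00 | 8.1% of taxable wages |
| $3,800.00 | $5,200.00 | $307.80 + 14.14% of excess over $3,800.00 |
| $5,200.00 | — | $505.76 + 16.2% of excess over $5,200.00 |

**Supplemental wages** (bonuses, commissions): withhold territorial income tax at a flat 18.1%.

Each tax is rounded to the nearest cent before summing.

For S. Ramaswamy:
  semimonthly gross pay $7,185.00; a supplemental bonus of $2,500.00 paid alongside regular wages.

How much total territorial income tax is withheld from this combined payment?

Territorial Income Tax: taxable = $7,185.00
  $505.76 + 16.2% × ($7,185.00 − $5,200.00) = $505.76 + 16.2% × $1,985.00 = $827.33
Supplemental (18.1% flat on bonus): 18.1% × $2,500.00 = $452.50
Total territorial income tax: $827.33 + $452.50 = $1,279.83

$1,279.83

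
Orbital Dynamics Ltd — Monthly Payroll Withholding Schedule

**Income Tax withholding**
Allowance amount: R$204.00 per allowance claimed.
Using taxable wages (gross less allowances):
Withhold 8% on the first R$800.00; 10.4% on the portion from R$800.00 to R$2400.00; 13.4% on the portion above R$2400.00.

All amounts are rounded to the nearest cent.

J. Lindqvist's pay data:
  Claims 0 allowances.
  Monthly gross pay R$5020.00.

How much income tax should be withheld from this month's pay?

R$581.48

Income Tax: taxable = R$5020.00
  R$230.40 + 13.4% × (R$5020.00 − R$2400.00) = R$230.40 + 13.4% × R$2620.00 = R$581.48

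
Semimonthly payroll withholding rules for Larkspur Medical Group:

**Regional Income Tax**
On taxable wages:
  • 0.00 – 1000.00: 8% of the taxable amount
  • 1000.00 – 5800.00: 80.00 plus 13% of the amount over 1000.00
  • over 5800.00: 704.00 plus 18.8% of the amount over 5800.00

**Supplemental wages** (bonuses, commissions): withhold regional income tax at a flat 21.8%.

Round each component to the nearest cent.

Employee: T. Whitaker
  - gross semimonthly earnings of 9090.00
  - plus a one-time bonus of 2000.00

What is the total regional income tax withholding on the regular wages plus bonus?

Regional Income Tax: taxable = 9090.00
  704.00 + 18.8% × (9090.00 − 5800.00) = 704.00 + 18.8% × 3290.00 = 1322.52
Supplemental (21.8% flat on bonus): 21.8% × 2000.00 = 436.00
Total regional income tax: 1322.52 + 436.00 = 1758.52

1758.52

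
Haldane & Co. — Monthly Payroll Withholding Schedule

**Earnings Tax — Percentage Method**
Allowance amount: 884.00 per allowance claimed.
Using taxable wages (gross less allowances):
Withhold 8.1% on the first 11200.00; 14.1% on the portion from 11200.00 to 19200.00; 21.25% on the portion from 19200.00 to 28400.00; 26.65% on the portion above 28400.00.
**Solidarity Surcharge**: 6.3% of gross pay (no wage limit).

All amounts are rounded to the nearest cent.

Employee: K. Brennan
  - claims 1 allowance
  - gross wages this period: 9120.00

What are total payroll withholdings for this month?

Earnings Tax: taxable = 9120.00 − 1×884.00 = 8236.00
  8.1% × 8236.00 = 667.12
Solidarity Surcharge: 6.3% × 9120.00 = 574.56
Total: 667.12 + 574.56 = 1241.68

1241.68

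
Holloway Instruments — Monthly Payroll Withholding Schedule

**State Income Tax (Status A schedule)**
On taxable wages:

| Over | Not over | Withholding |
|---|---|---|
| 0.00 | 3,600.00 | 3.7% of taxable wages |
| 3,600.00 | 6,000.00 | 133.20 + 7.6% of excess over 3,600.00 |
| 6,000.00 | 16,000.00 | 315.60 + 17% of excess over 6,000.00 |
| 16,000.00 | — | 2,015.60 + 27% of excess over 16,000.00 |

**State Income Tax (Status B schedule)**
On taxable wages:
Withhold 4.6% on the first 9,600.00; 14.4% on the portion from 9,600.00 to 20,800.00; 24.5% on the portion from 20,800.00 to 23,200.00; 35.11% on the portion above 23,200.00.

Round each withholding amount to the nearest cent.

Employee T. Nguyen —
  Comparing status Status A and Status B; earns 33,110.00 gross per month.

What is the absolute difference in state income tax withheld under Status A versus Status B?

513.50

State Income Tax (Status A): taxable = 33,110.00
  2,015.60 + 27% × (33,110.00 − 16,000.00) = 2,015.60 + 27% × 17,110.00 = 6,635.30
State Income Tax (Status B): taxable = 33,110.00
  2,642.40 + 35.11% × (33,110.00 − 23,200.00) = 2,642.40 + 35.11% × 9,910.00 = 6,121.80
Difference: |6,635.30 − 6,121.80| = 513.50 (higher under Status A)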